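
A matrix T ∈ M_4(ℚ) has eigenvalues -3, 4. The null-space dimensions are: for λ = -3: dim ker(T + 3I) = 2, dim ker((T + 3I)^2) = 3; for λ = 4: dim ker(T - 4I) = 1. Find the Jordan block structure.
Jordan blocks: (-3, 2), (-3, 1), (4, 1)

λ = -3: successive nullity increments [2, 1] count blocks of size ≥ k; block sizes are [2, 1].
λ = 4: successive nullity increments [1] count blocks of size ≥ k; block sizes are [1].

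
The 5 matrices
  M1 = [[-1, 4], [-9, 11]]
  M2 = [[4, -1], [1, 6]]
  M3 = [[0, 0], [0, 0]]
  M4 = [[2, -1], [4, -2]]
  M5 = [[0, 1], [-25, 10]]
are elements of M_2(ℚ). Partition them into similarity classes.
Characteristic polynomials: χ_{M1} = (x - 5)^2, χ_{M2} = (x - 5)^2, χ_{M3} = x^2, χ_{M4} = x^2, χ_{M5} = (x - 5)^2.

{M1, M2, M5}: invariant factors (x - 5)^2.

{M3}: invariant factors x, x.

{M4}: invariant factors x^2.

Matrices are similar if and only if their invariant-factor lists agree; the partition into similarity classes is {M1, M2, M5}, {M3}, {M4}.

3 classes: {M1, M2, M5}, {M3}, {M4}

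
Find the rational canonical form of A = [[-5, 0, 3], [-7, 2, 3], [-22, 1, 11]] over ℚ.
R = [[0, 0, 16], [1, 0, -20], [0, 1, 8]]

The invariant factors of A (the non-unit diagonal entries of the Smith normal form of xI - A over ℚ[x]) are (x - 4)(x - 2)^2, each dividing the next. The characteristic polynomial is their product, (x - 4)(x - 2)^2.

The rational canonical form is the block-diagonal matrix of companion matrices C(f_i):
R = [[0, 0, 16], [1, 0, -20], [0, 1, 8]].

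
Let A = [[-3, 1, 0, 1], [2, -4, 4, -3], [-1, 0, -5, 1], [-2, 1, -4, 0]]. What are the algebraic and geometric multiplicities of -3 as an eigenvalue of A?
The characteristic polynomial is (x + 3)^4, so the factor x + 3 appears with exponent 4: the algebraic multiplicity is 4.

rank(A + 3I) = 2, so the eigenspace has dimension 4 - 2 = 2: the geometric multiplicity is 2.

Since 2 < 4, A is not diagonalizable.

algebraic multiplicity 4, geometric multiplicity 2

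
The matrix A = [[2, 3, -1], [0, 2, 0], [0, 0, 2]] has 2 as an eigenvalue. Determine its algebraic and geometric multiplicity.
The characteristic polynomial is (x - 2)^3, so the factor x - 2 appears with exponent 3: the algebraic multiplicity is 3.

rank(A - 2I) = 1, so the eigenspace has dimension 3 - 1 = 2: the geometric multiplicity is 2.

Since 2 < 3, A is not diagonalizable.

algebraic multiplicity 3, geometric multiplicity 2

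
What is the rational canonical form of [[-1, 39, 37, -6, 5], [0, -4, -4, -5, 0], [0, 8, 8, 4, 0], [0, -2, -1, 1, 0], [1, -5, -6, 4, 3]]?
The invariant factors of A (the non-unit diagonal entries of the Smith normal form of xI - A over ℚ[x]) are (x - 4)(x + 2), (x - 4)(x - 3)(x + 2), each dividing the next. The characteristic polynomial is their product, (x - 4)^2(x - 3)(x + 2)^2.

The rational canonical form is the block-diagonal matrix of companion matrices C(f_i):
R = [[0, 8, 0, 0, 0], [1, 2, 0, 0, 0], [0, 0, 0, 0, -24], [0, 0, 1, 0, 2], [0, 0, 0, 1, 5]].

R = [[0, 8, 0, 0, 0], [1, 2, 0, 0, 0], [0, 0, 0, 0, -24], [0, 0, 1, 0, 2], [0, 0, 0, 1, 5]]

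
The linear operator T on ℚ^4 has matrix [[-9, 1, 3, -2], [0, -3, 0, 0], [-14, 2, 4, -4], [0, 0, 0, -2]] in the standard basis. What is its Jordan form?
The characteristic polynomial is det(xI - A) = (x + 2)^2(x + 3)^2, so the eigenvalues are -3 (algebraic multiplicity 2), -2 (algebraic multiplicity 2).

For λ = -3: rank(A + 3I) = 3, rank((A + 3I)^2) = 2. The eigenspace has dimension 4 - 3 = 1, so there is 1 Jordan block; the rank sequence gives block sizes [2].

For λ = -2: rank(A + 2I) = 2. The eigenspace has dimension 4 - 2 = 2, so there are 2 Jordan blocks; the rank sequence gives block sizes [1, 1].

Assembling the blocks gives the Jordan form J above.

J = [[-3, 1, 0, 0], [0, -3, 0, 0], [0, 0, -2, 0], [0, 0, 0, -2]]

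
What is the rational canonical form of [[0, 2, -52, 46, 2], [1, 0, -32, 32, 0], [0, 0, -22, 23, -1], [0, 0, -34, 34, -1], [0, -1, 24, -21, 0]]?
R = [[0, 0, 0, 0, -72], [1, 0, 0, 0, 60], [0, 1, 0, 0, -14], [0, 0, 1, 0, -35], [0, 0, 0, 1, 12]]

The invariant factors of A (the non-unit diagonal entries of the Smith normal form of xI - A over ℚ[x]) are (x - 6)^2(x^3 - x + 2), each dividing the next. The characteristic polynomial is their product, (x - 6)^2(x^3 - x + 2).

The rational canonical form is the block-diagonal matrix of companion matrices C(f_i):
R = [[0, 0, 0, 0, -72], [1, 0, 0, 0, 60], [0, 1, 0, 0, -14], [0, 0, 1, 0, -35], [0, 0, 0, 1, 12]].

Note the characteristic polynomial does not split into linear factors over ℚ, so A has no Jordan form over ℚ; the rational canonical form exists over any field.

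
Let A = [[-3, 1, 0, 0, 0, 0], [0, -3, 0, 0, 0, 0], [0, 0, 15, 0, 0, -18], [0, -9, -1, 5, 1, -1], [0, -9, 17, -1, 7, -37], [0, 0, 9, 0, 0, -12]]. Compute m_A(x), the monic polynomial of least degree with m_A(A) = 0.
m_A(x) = (x - 6)^2(x + 3)^2

The characteristic polynomial factors as (x - 6)^3(x + 3)^3. The minimal polynomial is ∏(x - λ)^{k_λ} where k_λ is the size of the largest Jordan block at λ.

For λ = -3: rank(A + 3I) = 4, and the largest Jordan block has size 2 (the smallest k with rank((A + 3I)^k) = rank((A + 3I)^(k+1))).
For λ = 6: rank(A - 6I) = 4, and the largest Jordan block has size 2 (the smallest k with rank((A - 6I)^k) = rank((A - 6I)^(k+1))).

So m_A(x) = (x - 6)^2(x + 3)^2.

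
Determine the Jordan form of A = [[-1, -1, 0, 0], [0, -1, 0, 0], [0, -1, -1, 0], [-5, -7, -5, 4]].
The characteristic polynomial is det(xI - A) = (x - 4)(x + 1)^3, so the eigenvalues are -1 (algebraic multiplicity 3), 4 (algebraic multiplicity 1).

For λ = -1: rank(A + I) = 2, rank((A + I)^2) = 1. The eigenspace has dimension 4 - 2 = 2, so there are 2 Jordan blocks; the rank sequence gives block sizes [2, 1].

For λ = 4: algebraic multiplicity 1 gives one 1×1 block.

Assembling the blocks gives the Jordan form J above.

J = [[-1, 1, 0, 0], [0, -1, 0, 0], [0, 0, -1, 0], [0, 0, 0, 4]]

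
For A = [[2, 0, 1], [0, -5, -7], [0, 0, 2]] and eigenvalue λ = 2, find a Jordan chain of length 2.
v_1 = [[0, -1, 1]]^T, v_2 = [[1, 0, 0]]^T

We seek v_1 ∈ ker((A - 2I)^2) \ ker(A - 2I), then set v_{i+1} = (A - 2I) v_i.

One such chain is v_1 = [[0, -1, 1]]^T, v_2 = [[1, 0, 0]]^T. Check: (A - 2I) v_2 = [[0, 0, 0]]^T = 0.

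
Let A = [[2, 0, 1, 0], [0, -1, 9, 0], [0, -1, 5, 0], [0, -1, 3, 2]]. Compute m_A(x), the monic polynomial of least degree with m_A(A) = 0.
m_A(x) = (x - 2)^3

The characteristic polynomial factors as (x - 2)^4. The minimal polynomial is ∏(x - λ)^{k_λ} where k_λ is the size of the largest Jordan block at λ.

For λ = 2: rank(A - 2I) = 2, and the largest Jordan block has size 3 (the smallest k with rank((A - 2I)^k) = rank((A - 2I)^(k+1))).

So m_A(x) = (x - 2)^3.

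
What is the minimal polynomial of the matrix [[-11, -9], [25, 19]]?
m_A(x) = (x - 4)^2

The characteristic polynomial factors as (x - 4)^2. The minimal polynomial is ∏(x - λ)^{k_λ} where k_λ is the size of the largest Jordan block at λ.

For λ = 4: rank(A - 4I) = 1, and the largest Jordan block has size 2 (the smallest k with rank((A - 4I)^k) = rank((A - 4I)^(k+1))).

So m_A(x) = (x - 4)^2.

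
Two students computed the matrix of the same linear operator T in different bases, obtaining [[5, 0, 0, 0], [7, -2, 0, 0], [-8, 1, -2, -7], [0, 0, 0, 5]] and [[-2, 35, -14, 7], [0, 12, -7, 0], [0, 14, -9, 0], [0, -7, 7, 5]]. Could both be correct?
No.

Both have characteristic polynomial (x - 5)^2(x + 2)^2, but the minimal polynomial of A is (x - 5)(x + 2)^2 while the minimal polynomial of B is (x - 5)(x + 2). The minimal polynomial is a similarity invariant, so A and B are not similar.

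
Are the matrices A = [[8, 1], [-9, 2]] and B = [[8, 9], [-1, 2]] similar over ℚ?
Two matrices over a field are similar if and only if they have the same invariant factors.

Both A and B have characteristic polynomial (x - 5)^2 and minimal polynomial (x - 5)^2. Computing further, both have invariant factors (x - 5)^2. Hence A and B are similar.

Yes.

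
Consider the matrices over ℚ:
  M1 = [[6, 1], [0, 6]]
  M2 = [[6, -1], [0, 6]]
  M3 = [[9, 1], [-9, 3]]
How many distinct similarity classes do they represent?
1 class: {M1, M2, M3}

Characteristic polynomials: χ_{M1} = (x - 6)^2, χ_{M2} = (x - 6)^2, χ_{M3} = (x - 6)^2.

{M1, M2, M3}: invariant factors (x - 6)^2.

Matrices are similar if and only if their invariant-factor lists agree; the partition into similarity classes is {M1, M2, M3}.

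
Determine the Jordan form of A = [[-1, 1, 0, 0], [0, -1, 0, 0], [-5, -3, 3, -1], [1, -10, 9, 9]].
J = [[-1, 1, 0, 0], [0, -1, 0, 0], [0, 0, 6, 1], [0, 0, 0, 6]]

The characteristic polynomial is det(xI - A) = (x - 6)^2(x + 1)^2, so the eigenvalues are -1 (algebraic multiplicity 2), 6 (algebraic multiplicity 2).

For λ = -1: rank(A + I) = 3, rank((A + I)^2) = 2. The eigenspace has dimension 4 - 3 = 1, so there is 1 Jordan block; the rank sequence gives block sizes [2].

For λ = 6: rank(A - 6I) = 3, rank((A - 6I)^2) = 2. The eigenspace has dimension 4 - 3 = 1, so there is 1 Jordan block; the rank sequence gives block sizes [2].

Assembling the blocks gives the Jordan form J above.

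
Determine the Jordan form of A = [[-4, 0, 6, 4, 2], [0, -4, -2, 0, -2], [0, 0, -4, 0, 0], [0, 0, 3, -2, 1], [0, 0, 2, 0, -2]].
J = [[-4, 0, 0, 0, 0], [0, -4, 0, 0, 0], [0, 0, -4, 0, 0], [0, 0, 0, -2, 1], [0, 0, 0, 0, -2]]

The characteristic polynomial is det(xI - A) = (x + 2)^2(x + 4)^3, so the eigenvalues are -4 (algebraic multiplicity 3), -2 (algebraic multiplicity 2).

For λ = -4: rank(A + 4I) = 2. The eigenspace has dimension 5 - 2 = 3, so there are 3 Jordan blocks; the rank sequence gives block sizes [1, 1, 1].

For λ = -2: rank(A + 2I) = 4, rank((A + 2I)^2) = 3. The eigenspace has dimension 5 - 4 = 1, so there is 1 Jordan block; the rank sequence gives block sizes [2].

Assembling the blocks gives the Jordan form J above.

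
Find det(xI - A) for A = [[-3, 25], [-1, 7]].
χ_A(x) = (x - 2)^2

xI - A = [[x + 3, -25], [1, x - 7]].

Expanding det(xI - A) along the first row:
det(xI - A) = + (x + 3)·det([[x - 7]]) - (-25)·det([[1]]).

Evaluating gives χ_A(x) = x^2 - 4x + 4 = (x - 2)^2.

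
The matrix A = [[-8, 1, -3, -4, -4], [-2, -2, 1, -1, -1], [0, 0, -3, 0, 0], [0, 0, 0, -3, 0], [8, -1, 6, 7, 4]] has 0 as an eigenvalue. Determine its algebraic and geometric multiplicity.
The characteristic polynomial is x(x + 3)^4, so the factor x appears with exponent 1: the algebraic multiplicity is 1.

rank(A) = 4, so the eigenspace has dimension 5 - 4 = 1: the geometric multiplicity is 1.

algebraic multiplicity 1, geometric multiplicity 1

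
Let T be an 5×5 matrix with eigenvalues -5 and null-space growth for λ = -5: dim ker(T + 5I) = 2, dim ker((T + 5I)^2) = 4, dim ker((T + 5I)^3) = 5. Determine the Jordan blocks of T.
Jordan blocks: (-5, 3), (-5, 2)

λ = -5: successive nullity increments [2, 2, 1] count blocks of size ≥ k; block sizes are [3, 2].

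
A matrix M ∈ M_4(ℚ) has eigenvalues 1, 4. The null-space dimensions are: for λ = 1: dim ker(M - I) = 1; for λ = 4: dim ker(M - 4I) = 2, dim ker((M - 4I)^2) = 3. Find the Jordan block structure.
Jordan blocks: (1, 1), (4, 2), (4, 1)

λ = 1: successive nullity increments [1] count blocks of size ≥ k; block sizes are [1].
λ = 4: successive nullity increments [2, 1] count blocks of size ≥ k; block sizes are [2, 1].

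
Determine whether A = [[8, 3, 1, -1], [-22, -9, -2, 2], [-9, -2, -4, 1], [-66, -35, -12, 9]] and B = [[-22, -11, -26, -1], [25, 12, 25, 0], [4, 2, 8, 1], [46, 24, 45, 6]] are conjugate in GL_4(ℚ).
Yes.

Two matrices over a field are similar if and only if they have the same invariant factors.

Both A and B have characteristic polynomial (x - 5)^2(x + 3)^2 and minimal polynomial (x - 5)^2(x + 3)^2. Computing further, both have invariant factors (x - 5)^2(x + 3)^2. Hence A and B are similar.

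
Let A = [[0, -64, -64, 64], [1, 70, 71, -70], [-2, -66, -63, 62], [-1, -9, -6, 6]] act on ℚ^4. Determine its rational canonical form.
The invariant factors of A (the non-unit diagonal entries of the Smith normal form of xI - A over ℚ[x]) are (x - 4)^3(x - 1), each dividing the next. The characteristic polynomial is their product, (x - 4)^3(x - 1).

The rational canonical form is the block-diagonal matrix of companion matrices C(f_i):
R = [[0, 0, 0, -64], [1, 0, 0, 112], [0, 1, 0, -60], [0, 0, 1, 13]].

R = [[0, 0, 0, -64], [1, 0, 0, 112], [0, 1, 0, -60], [0, 0, 1, 13]]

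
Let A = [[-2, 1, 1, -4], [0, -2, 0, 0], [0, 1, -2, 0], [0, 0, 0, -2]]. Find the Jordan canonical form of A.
J = [[-2, 1, 0, 0], [0, -2, 1, 0], [0, 0, -2, 0], [0, 0, 0, -2]]

The characteristic polynomial is det(xI - A) = (x + 2)^4, so the eigenvalues are -2 (algebraic multiplicity 4).

For λ = -2: rank(A + 2I) = 2, rank((A + 2I)^2) = 1, rank((A + 2I)^3) = 0. The eigenspace has dimension 4 - 2 = 2, so there are 2 Jordan blocks; the rank sequence gives block sizes [3, 1].

Assembling the blocks gives the Jordan form J above.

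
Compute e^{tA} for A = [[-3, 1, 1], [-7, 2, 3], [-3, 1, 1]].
A has Jordan form J = [[0, 1, 0], [0, 0, 1], [0, 0, 0]] with A = PJP^{-1}, so e^{tA} = P e^{tJ} P^{-1}.

For a Jordan block J_k(λ), e^{tJ_k(λ)} = e^{λt} · (I + tN + t^2 N^2/2! + ... + t^{k-1} N^{k-1}/(k-1)!) where N is the nilpotent superdiagonal part.

Assembling the blocks and conjugating back gives the entries of e^{tA} as shown above.

e^{tA} = [[-t^2/2 - 3*t + 1, t, t*(t/2 + 1)], [t*(-t - 7), 2*t + 1, t*(t + 3)], [t*(-t - 6)/2, t, t^2/2 + t + 1]]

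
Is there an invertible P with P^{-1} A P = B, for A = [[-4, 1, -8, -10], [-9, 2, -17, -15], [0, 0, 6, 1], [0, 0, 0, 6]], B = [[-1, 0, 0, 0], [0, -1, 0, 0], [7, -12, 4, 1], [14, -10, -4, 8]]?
Both have characteristic polynomial (x - 6)^2(x + 1)^2, but the minimal polynomial of A is (x - 6)^2(x + 1)^2 while the minimal polynomial of B is (x - 6)^2(x + 1). The minimal polynomial is a similarity invariant, so A and B are not similar.

No.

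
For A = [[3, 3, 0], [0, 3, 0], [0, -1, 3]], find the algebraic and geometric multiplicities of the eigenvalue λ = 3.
The characteristic polynomial is (x - 3)^3, so the factor x - 3 appears with exponent 3: the algebraic multiplicity is 3.

rank(A - 3I) = 1, so the eigenspace has dimension 3 - 1 = 2: the geometric multiplicity is 2.

Since 2 < 3, A is not diagonalizable.

algebraic multiplicity 3, geometric multiplicity 2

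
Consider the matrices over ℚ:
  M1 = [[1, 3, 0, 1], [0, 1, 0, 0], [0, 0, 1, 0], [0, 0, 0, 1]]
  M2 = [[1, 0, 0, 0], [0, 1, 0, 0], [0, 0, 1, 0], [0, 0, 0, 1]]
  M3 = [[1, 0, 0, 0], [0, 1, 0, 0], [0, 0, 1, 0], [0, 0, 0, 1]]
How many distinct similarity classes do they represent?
Characteristic polynomials: χ_{M1} = (x - 1)^4, χ_{M2} = (x - 1)^4, χ_{M3} = (x - 1)^4.

{M1}: invariant factors x - 1, x - 1, (x - 1)^2.

{M2, M3}: invariant factors x - 1, x - 1, x - 1, x - 1.

Matrices are similar if and only if their invariant-factor lists agree; the partition into similarity classes is {M1}, {M2, M3}.

2 classes: {M1}, {M2, M3}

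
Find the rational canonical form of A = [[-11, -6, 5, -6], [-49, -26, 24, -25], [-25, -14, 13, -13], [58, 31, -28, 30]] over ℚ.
The invariant factors of A (the non-unit diagonal entries of the Smith normal form of xI - A over ℚ[x]) are (x^2 - 3x + 1)^2, each dividing the next. The characteristic polynomial is their product, (x^2 - 3x + 1)^2.

The rational canonical form is the block-diagonal matrix of companion matrices C(f_i):
R = [[0, 0, 0, -1], [1, 0, 0, 6], [0, 1, 0, -11], [0, 0, 1, 6]].

Note the characteristic polynomial does not split into linear factors over ℚ, so A has no Jordan form over ℚ; the rational canonical form exists over any field.

R = [[0, 0, 0, -1], [1, 0, 0, 6], [0, 1, 0, -11], [0, 0, 1, 6]]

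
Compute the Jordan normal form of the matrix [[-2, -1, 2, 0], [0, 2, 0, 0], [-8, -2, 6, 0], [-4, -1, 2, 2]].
J = [[2, 1, 0, 0], [0, 2, 0, 0], [0, 0, 2, 0], [0, 0, 0, 2]]

The characteristic polynomial is det(xI - A) = (x - 2)^4, so the eigenvalues are 2 (algebraic multiplicity 4).

For λ = 2: rank(A - 2I) = 1, rank((A - 2I)^2) = 0. The eigenspace has dimension 4 - 1 = 3, so there are 3 Jordan blocks; the rank sequence gives block sizes [2, 1, 1].

Assembling the blocks gives the Jordan form J above.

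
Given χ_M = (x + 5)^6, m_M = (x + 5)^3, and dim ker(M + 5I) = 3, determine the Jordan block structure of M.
Jordan blocks: (-5, 3), (-5, 2), (-5, 1)

λ = -5: algebraic multiplicity 6 (exponent in χ_M), largest block size 3 (exponent in m_M), 3 blocks (geometric multiplicity). These force block sizes [3, 2, 1].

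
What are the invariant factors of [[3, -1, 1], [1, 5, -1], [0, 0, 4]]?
The Jordan structure of A has elementary divisors (x - 4)^2, (x - 4). Arranging the block sizes at each eigenvalue in decreasing order and taking row products gives the invariant factors.

Invariant factors (smallest first, each dividing the next): x - 4, (x - 4)^2.

Check: the last factor (x - 4)^2 is the minimal polynomial, and the product (x - 4)^3 is the characteristic polynomial.

x - 4, (x - 4)^2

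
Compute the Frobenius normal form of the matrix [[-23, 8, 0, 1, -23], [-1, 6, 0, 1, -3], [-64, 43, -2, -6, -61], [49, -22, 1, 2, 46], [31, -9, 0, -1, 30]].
R = [[0, -6, 0, 0, 0], [1, 5, 0, 0, 0], [0, 0, 0, 0, 18], [0, 0, 1, 0, -21], [0, 0, 0, 1, 8]]

The invariant factors of A (the non-unit diagonal entries of the Smith normal form of xI - A over ℚ[x]) are (x - 3)(x - 2), (x - 3)^2(x - 2), each dividing the next. The characteristic polynomial is their product, (x - 3)^3(x - 2)^2.

The rational canonical form is the block-diagonal matrix of companion matrices C(f_i):
R = [[0, -6, 0, 0, 0], [1, 5, 0, 0, 0], [0, 0, 0, 0, 18], [0, 0, 1, 0, -21], [0, 0, 0, 1, 8]].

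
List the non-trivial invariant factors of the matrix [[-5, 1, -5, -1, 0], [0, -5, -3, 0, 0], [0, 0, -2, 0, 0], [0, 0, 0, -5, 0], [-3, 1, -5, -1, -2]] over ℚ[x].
The Jordan structure of A has elementary divisors (x + 5)^2, (x + 5), (x + 2), (x + 2). Arranging the block sizes at each eigenvalue in decreasing order and taking row products gives the invariant factors.

Invariant factors (smallest first, each dividing the next): (x + 2)(x + 5), (x + 2)(x + 5)^2.

Check: the last factor (x + 2)(x + 5)^2 is the minimal polynomial, and the product (x + 2)^2(x + 5)^3 is the characteristic polynomial.

(x + 2)(x + 5), (x + 2)(x + 5)^2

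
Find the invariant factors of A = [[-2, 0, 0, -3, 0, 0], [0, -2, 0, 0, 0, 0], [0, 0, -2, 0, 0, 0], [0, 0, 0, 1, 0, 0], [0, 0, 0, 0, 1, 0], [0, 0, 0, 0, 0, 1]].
(x - 1)(x + 2), (x - 1)(x + 2), (x - 1)(x + 2)

The Jordan structure of A has elementary divisors (x + 2), (x + 2), (x + 2), (x - 1), (x - 1), (x - 1). Arranging the block sizes at each eigenvalue in decreasing order and taking row products gives the invariant factors.

Invariant factors (smallest first, each dividing the next): (x - 1)(x + 2), (x - 1)(x + 2), (x - 1)(x + 2).

Check: the last factor (x - 1)(x + 2) is the minimal polynomial, and the product (x - 1)^3(x + 2)^3 is the characteristic polynomial.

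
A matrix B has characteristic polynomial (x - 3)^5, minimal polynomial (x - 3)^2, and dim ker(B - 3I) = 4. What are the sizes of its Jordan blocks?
λ = 3: algebraic multiplicity 5 (exponent in χ_B), largest block size 2 (exponent in m_B), 4 blocks (geometric multiplicity). These force block sizes [2, 1, 1, 1].

Jordan blocks: (3, 2), (3, 1), (3, 1), (3, 1)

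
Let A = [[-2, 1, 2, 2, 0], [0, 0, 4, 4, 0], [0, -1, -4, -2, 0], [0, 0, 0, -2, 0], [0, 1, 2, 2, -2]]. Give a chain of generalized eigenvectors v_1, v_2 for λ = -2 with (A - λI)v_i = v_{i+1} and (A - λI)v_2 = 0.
We seek v_1 ∈ ker((A + 2I)^2) \ ker(A + 2I), then set v_{i+1} = (A + 2I) v_i.

One such chain is v_1 = [[0, 1, 1, -1, -2]]^T, v_2 = [[1, 2, -1, 0, 1]]^T. Check: (A + 2I) v_2 = [[0, 0, 0, 0, 0]]^T = 0.

v_1 = [[0, 1, 1, -1, -2]]^T, v_2 = [[1, 2, -1, 0, 1]]^T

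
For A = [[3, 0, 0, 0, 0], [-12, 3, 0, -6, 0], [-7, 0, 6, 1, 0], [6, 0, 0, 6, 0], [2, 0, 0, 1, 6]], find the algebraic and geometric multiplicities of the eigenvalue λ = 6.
The characteristic polynomial is (x - 6)^3(x - 3)^2, so the factor x - 6 appears with exponent 3: the algebraic multiplicity is 3.

rank(A - 6I) = 3, so the eigenspace has dimension 5 - 3 = 2: the geometric multiplicity is 2.

Since 2 < 3, A is not diagonalizable.

algebraic multiplicity 3, geometric multiplicity 2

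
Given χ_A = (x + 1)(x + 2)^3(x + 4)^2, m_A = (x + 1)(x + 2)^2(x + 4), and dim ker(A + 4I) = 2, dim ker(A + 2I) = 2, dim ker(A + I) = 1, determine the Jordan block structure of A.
Jordan blocks: (-4, 1), (-4, 1), (-2, 2), (-2, 1), (-1, 1)

λ = -4: algebraic multiplicity 2 (exponent in χ_A), largest block size 1 (exponent in m_A), 2 blocks (geometric multiplicity). These force block sizes [1, 1].
λ = -2: algebraic multiplicity 3 (exponent in χ_A), largest block size 2 (exponent in m_A), 2 blocks (geometric multiplicity). These force block sizes [2, 1].
λ = -1: algebraic multiplicity 1 (exponent in χ_A), largest block size 1 (exponent in m_A), 1 block (geometric multiplicity). This forces block sizes [1].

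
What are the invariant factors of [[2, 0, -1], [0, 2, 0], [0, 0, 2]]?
x - 2, (x - 2)^2

The Jordan structure of A has elementary divisors (x - 2)^2, (x - 2). Arranging the block sizes at each eigenvalue in decreasing order and taking row products gives the invariant factors.

Invariant factors (smallest first, each dividing the next): x - 2, (x - 2)^2.

Check: the last factor (x - 2)^2 is the minimal polynomial, and the product (x - 2)^3 is the characteristic polynomial.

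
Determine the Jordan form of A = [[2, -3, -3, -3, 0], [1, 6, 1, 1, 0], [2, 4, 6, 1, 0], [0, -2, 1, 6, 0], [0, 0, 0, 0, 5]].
J = [[5, 1, 0, 0, 0], [0, 5, 0, 0, 0], [0, 0, 5, 1, 0], [0, 0, 0, 5, 0], [0, 0, 0, 0, 5]]

The characteristic polynomial is det(xI - A) = (x - 5)^5, so the eigenvalues are 5 (algebraic multiplicity 5).

For λ = 5: rank(A - 5I) = 2, rank((A - 5I)^2) = 0. The eigenspace has dimension 5 - 2 = 3, so there are 3 Jordan blocks; the rank sequence gives block sizes [2, 2, 1].

Assembling the blocks gives the Jordan form J above.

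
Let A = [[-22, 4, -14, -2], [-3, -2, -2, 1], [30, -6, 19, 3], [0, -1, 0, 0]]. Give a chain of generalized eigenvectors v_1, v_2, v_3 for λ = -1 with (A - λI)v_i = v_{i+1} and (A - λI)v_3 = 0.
v_1 = [[-6, 0, 9, 1]]^T, v_2 = [[-2, 1, 3, 1]]^T, v_3 = [[2, 0, -3, 0]]^T

We seek v_1 ∈ ker((A + I)^3) \ ker((A + I)^2), then set v_{i+1} = (A + I) v_i.

One such chain is v_1 = [[-6, 0, 9, 1]]^T, v_2 = [[-2, 1, 3, 1]]^T, v_3 = [[2, 0, -3, 0]]^T. Check: (A + I) v_3 = [[0, 0, 0, 0]]^T = 0.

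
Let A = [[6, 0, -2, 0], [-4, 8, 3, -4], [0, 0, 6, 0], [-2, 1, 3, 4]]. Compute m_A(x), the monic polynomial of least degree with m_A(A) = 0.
m_A(x) = (x - 6)^3

The characteristic polynomial factors as (x - 6)^4. The minimal polynomial is ∏(x - λ)^{k_λ} where k_λ is the size of the largest Jordan block at λ.

For λ = 6: rank(A - 6I) = 2, and the largest Jordan block has size 3 (the smallest k with rank((A - 6I)^k) = rank((A - 6I)^(k+1))).

So m_A(x) = (x - 6)^3.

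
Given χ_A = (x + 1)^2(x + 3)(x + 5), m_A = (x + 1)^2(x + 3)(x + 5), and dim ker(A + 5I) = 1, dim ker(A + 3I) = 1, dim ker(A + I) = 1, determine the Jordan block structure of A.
λ = -5: algebraic multiplicity 1 (exponent in χ_A), largest block size 1 (exponent in m_A), 1 block (geometric multiplicity). This forces block sizes [1].
λ = -3: algebraic multiplicity 1 (exponent in χ_A), largest block size 1 (exponent in m_A), 1 block (geometric multiplicity). This forces block sizes [1].
λ = -1: algebraic multiplicity 2 (exponent in χ_A), largest block size 2 (exponent in m_A), 1 block (geometric multiplicity). This forces block sizes [2].

Jordan blocks: (-5, 1), (-3, 1), (-1, 2)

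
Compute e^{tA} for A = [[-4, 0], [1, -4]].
A has Jordan form J = [[-4, 1], [0, -4]] with A = PJP^{-1}, so e^{tA} = P e^{tJ} P^{-1}.

For a Jordan block J_k(λ), e^{tJ_k(λ)} = e^{λt} · (I + tN + t^2 N^2/2! + ... + t^{k-1} N^{k-1}/(k-1)!) where N is the nilpotent superdiagonal part.

Assembling the blocks and conjugating back gives the entries of e^{tA} as shown above.

e^{tA} = [[e^{-4*t}, 0], [t*e^{-4*t}, e^{-4*t}]]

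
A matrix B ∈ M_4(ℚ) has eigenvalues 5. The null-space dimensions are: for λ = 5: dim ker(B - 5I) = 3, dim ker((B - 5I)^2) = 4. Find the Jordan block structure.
Jordan blocks: (5, 2), (5, 1), (5, 1)

λ = 5: successive nullity increments [3, 1] count blocks of size ≥ k; block sizes are [2, 1, 1].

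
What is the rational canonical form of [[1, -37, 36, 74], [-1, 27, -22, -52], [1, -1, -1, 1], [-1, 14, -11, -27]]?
The invariant factors of A (the non-unit diagonal entries of the Smith normal form of xI - A over ℚ[x]) are (x^2 - 6)^2, each dividing the next. The characteristic polynomial is their product, (x^2 - 6)^2.

The rational canonical form is the block-diagonal matrix of companion matrices C(f_i):
R = [[0, 0, 0, -36], [1, 0, 0, 0], [0, 1, 0, 12], [0, 0, 1, 0]].

Note the characteristic polynomial does not split into linear factors over ℚ, so A has no Jordan form over ℚ; the rational canonical form exists over any field.

R = [[0, 0, 0, -36], [1, 0, 0, 0], [0, 1, 0, 12], [0, 0, 1, 0]]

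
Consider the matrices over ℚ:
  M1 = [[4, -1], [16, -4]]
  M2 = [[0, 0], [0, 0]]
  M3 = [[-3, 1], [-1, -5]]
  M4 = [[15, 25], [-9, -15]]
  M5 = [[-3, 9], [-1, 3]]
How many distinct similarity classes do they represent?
3 classes: {M1, M4, M5}, {M2}, {M3}

Characteristic polynomials: χ_{M1} = x^2, χ_{M2} = x^2, χ_{M3} = (x + 4)^2, χ_{M4} = x^2, χ_{M5} = x^2.

{M1, M4, M5}: invariant factors x^2.

{M2}: invariant factors x, x.

{M3}: invariant factors (x + 4)^2.

Matrices are similar if and only if their invariant-factor lists agree; the partition into similarity classes is {M1, M4, M5}, {M2}, {M3}.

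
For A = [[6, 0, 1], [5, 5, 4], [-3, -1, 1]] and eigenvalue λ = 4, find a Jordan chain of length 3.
We seek v_1 ∈ ker((A - 4I)^3) \ ker((A - 4I)^2), then set v_{i+1} = (A - 4I) v_i.

One such chain is v_1 = [[0, -2, 1]]^T, v_2 = [[1, 2, -1]]^T, v_3 = [[1, 3, -2]]^T. Check: (A - 4I) v_3 = [[0, 0, 0]]^T = 0.

v_1 = [[0, -2, 1]]^T, v_2 = [[1, 2, -1]]^T, v_3 = [[1, 3, -2]]^T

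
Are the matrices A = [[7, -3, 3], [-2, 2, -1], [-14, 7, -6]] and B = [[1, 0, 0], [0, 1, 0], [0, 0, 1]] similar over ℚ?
Both have characteristic polynomial (x - 1)^3, but the minimal polynomial of A is (x - 1)^2 while the minimal polynomial of B is x - 1. The minimal polynomial is a similarity invariant, so A and B are not similar.

No.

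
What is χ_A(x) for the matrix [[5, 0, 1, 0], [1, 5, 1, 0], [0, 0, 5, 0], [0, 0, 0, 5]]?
xI - A = [[x - 5, 0, -1, 0], [-1, x - 5, -1, 0], [0, 0, x - 5, 0], [0, 0, 0, x - 5]].

Expanding det(xI - A) along the first row:
det(xI - A) = + (x - 5)·det([[x - 5, -1, 0], [0, x - 5, 0], [0, 0, x - 5]]) - (0)·det([[-1, -1, 0], [0, x - 5, 0], [0, 0, x - 5]]) + (-1)·det([[-1, x - 5, 0], [0, 0, 0], [0, 0, x - 5]]) - (0)·det([[-1, x - 5, -1], [0, 0, x - 5], [0, 0, 0]]).

Evaluating gives χ_A(x) = x^4 - 20x^3 + 150x^2 - 500x + 625 = (x - 5)^4.

χ_A(x) = (x - 5)^4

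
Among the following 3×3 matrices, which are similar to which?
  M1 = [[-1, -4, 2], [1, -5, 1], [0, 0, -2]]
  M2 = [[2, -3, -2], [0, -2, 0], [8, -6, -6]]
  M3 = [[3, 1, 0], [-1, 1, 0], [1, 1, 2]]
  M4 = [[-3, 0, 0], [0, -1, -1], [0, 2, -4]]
4 classes: {M1}, {M2}, {M3}, {M4}

Characteristic polynomials: χ_{M1} = (x + 2)(x + 3)^2, χ_{M2} = (x + 2)^3, χ_{M3} = (x - 2)^3, χ_{M4} = (x + 2)(x + 3)^2.

{M1}: invariant factors (x + 2)(x + 3)^2.

{M2}: invariant factors x + 2, (x + 2)^2.

{M3}: invariant factors x - 2, (x - 2)^2.

{M4}: invariant factors x + 3, (x + 2)(x + 3).

Matrices are similar if and only if their invariant-factor lists agree; the partition into similarity classes is {M1}, {M2}, {M3}, {M4}.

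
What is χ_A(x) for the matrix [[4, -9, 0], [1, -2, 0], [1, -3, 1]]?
xI - A = [[x - 4, 9, 0], [-1, x + 2, 0], [-1, 3, x - 1]].

Expanding det(xI - A) along the first row:
det(xI - A) = + (x - 4)·det([[x + 2, 0], [3, x - 1]]) - (9)·det([[-1, 0], [-1, x - 1]]) + (0)·det([[-1, x + 2], [-1, 3]]).

Evaluating gives χ_A(x) = x^3 - 3x^2 + 3x - 1 = (x - 1)^3.

χ_A(x) = (x - 1)^3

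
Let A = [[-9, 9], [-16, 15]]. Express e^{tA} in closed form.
A has Jordan form J = [[3, 1], [0, 3]] with A = PJP^{-1}, so e^{tA} = P e^{tJ} P^{-1}.

For a Jordan block J_k(λ), e^{tJ_k(λ)} = e^{λt} · (I + tN + t^2 N^2/2! + ... + t^{k-1} N^{k-1}/(k-1)!) where N is the nilpotent superdiagonal part.

Assembling the blocks and conjugating back gives the entries of e^{tA} as shown above.

e^{tA} = [[(1 - 12*t)*e^{3*t}, 9*t*e^{3*t}], [-16*t*e^{3*t}, (12*t + 1)*e^{3*t}]]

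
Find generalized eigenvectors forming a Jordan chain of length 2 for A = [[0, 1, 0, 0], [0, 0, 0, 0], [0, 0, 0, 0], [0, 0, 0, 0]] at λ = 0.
We seek v_1 ∈ ker(A^2) \ ker(A), then set v_{i+1} = A v_i.

One such chain is v_1 = [[-2, 1, 0, -1]]^T, v_2 = [[1, 0, 0, 0]]^T. Check: A v_2 = [[0, 0, 0, 0]]^T = 0.

v_1 = [[-2, 1, 0, -1]]^T, v_2 = [[1, 0, 0, 0]]^T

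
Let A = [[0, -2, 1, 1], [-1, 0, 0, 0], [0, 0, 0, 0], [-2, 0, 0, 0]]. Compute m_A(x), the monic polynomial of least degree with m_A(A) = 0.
m_A(x) = x^3

The characteristic polynomial factors as x^4. The minimal polynomial is ∏(x - λ)^{k_λ} where k_λ is the size of the largest Jordan block at λ.

For λ = 0: rank(A) = 2, and the largest Jordan block has size 3 (the smallest k with rank(A^k) = rank(A^(k+1))).

So m_A(x) = x^3.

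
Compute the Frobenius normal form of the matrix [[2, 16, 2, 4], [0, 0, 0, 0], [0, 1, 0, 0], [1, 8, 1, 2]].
R = [[0, 0, 0, 0], [0, 0, 0, 0], [0, 1, 0, 0], [0, 0, 1, 4]]

The invariant factors of A (the non-unit diagonal entries of the Smith normal form of xI - A over ℚ[x]) are x, x^2(x - 4), each dividing the next. The characteristic polynomial is their product, x^3(x - 4).

The rational canonical form is the block-diagonal matrix of companion matrices C(f_i):
R = [[0, 0, 0, 0], [0, 0, 0, 0], [0, 1, 0, 0], [0, 0, 1, 4]].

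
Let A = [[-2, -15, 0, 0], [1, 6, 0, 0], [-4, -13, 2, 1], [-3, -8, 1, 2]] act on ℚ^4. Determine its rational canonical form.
R = [[0, -3, 0, 0], [1, 4, 0, 0], [0, 0, 0, -3], [0, 0, 1, 4]]

The invariant factors of A (the non-unit diagonal entries of the Smith normal form of xI - A over ℚ[x]) are (x - 3)(x - 1), (x - 3)(x - 1), each dividing the next. The characteristic polynomial is their product, (x - 3)^2(x - 1)^2.

The rational canonical form is the block-diagonal matrix of companion matrices C(f_i):
R = [[0, -3, 0, 0], [1, 4, 0, 0], [0, 0, 0, -3], [0, 0, 1, 4]].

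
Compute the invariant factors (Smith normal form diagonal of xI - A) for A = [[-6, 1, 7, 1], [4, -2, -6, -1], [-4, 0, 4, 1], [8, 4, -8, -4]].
(x + 2)^2, (x + 2)^2

The Jordan structure of A has elementary divisors (x + 2)^2, (x + 2)^2. Arranging the block sizes at each eigenvalue in decreasing order and taking row products gives the invariant factors.

Invariant factors (smallest first, each dividing the next): (x + 2)^2, (x + 2)^2.

Check: the last factor (x + 2)^2 is the minimal polynomial, and the product (x + 2)^4 is the characteristic polynomial.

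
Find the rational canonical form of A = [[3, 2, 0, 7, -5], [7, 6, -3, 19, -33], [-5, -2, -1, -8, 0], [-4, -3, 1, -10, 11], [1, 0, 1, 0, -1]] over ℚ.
The invariant factors of A (the non-unit diagonal entries of the Smith normal form of xI - A over ℚ[x]) are (x + 1)(x^2 + x + 3)^2, each dividing the next. The characteristic polynomial is their product, (x + 1)(x^2 + x + 3)^2.

The rational canonical form is the block-diagonal matrix of companion matrices C(f_i):
R = [[0, 0, 0, 0, -9], [1, 0, 0, 0, -15], [0, 1, 0, 0, -13], [0, 0, 1, 0, -9], [0, 0, 0, 1, -3]].

Note the characteristic polynomial does not split into linear factors over ℚ, so A has no Jordan form over ℚ; the rational canonical form exists over any field.

R = [[0, 0, 0, 0, -9], [1, 0, 0, 0, -15], [0, 1, 0, 0, -13], [0, 0, 1, 0, -9], [0, 0, 0, 1, -3]]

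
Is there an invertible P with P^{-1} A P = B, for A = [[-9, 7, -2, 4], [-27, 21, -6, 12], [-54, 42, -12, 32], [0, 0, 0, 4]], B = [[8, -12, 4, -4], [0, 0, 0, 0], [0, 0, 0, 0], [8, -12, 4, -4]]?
No.

Both have characteristic polynomial x^3(x - 4), but the minimal polynomial of A is x^2(x - 4) while the minimal polynomial of B is x(x - 4). The minimal polynomial is a similarity invariant, so A and B are not similar.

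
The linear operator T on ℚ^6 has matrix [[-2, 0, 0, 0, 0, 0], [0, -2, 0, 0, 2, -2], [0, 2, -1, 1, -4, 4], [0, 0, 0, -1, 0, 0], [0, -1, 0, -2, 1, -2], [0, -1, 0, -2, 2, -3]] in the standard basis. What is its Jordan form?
The characteristic polynomial is det(xI - A) = (x + 1)^4(x + 2)^2, so the eigenvalues are -2 (algebraic multiplicity 2), -1 (algebraic multiplicity 4).

For λ = -2: rank(A + 2I) = 4. The eigenspace has dimension 6 - 4 = 2, so there are 2 Jordan blocks; the rank sequence gives block sizes [1, 1].

For λ = -1: rank(A + I) = 3, rank((A + I)^2) = 2. The eigenspace has dimension 6 - 3 = 3, so there are 3 Jordan blocks; the rank sequence gives block sizes [2, 1, 1].

Assembling the blocks gives the Jordan form J above.

J = [[-2, 0, 0, 0, 0, 0], [0, -2, 0, 0, 0, 0], [0, 0, -1, 1, 0, 0], [0, 0, 0, -1, 0, 0], [0, 0, 0, 0, -1, 0], [0, 0, 0, 0, 0, -1]]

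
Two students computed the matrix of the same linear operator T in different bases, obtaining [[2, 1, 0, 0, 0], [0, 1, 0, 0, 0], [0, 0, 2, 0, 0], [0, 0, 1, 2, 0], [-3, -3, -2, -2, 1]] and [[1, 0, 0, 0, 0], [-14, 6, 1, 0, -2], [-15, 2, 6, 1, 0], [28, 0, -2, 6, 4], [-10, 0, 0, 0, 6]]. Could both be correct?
No.

trace(A) = 8 but trace(B) = 25. The trace is a similarity invariant, so A and B are not similar.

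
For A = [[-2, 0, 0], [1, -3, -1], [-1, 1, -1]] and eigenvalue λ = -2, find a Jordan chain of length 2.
v_1 = [[1, -1, 1]]^T, v_2 = [[0, 1, -1]]^T

We seek v_1 ∈ ker((A + 2I)^2) \ ker(A + 2I), then set v_{i+1} = (A + 2I) v_i.

One such chain is v_1 = [[1, -1, 1]]^T, v_2 = [[0, 1, -1]]^T. Check: (A + 2I) v_2 = [[0, 0, 0]]^T = 0.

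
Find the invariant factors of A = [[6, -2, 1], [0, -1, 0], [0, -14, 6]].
(x - 6)^2(x + 1)

The Jordan structure of A has elementary divisors (x + 1), (x - 6)^2. Arranging the block sizes at each eigenvalue in decreasing order and taking row products gives the invariant factors.

Invariant factors (smallest first, each dividing the next): (x - 6)^2(x + 1).

Check: the last factor (x - 6)^2(x + 1) is the minimal polynomial, and the product (x - 6)^2(x + 1) is the characteristic polynomial.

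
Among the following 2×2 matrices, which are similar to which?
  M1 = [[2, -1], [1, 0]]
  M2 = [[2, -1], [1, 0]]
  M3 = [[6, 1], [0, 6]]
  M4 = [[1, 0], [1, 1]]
2 classes: {M1, M2, M4}, {M3}

Characteristic polynomials: χ_{M1} = (x - 1)^2, χ_{M2} = (x - 1)^2, χ_{M3} = (x - 6)^2, χ_{M4} = (x - 1)^2.

{M1, M2, M4}: invariant factors (x - 1)^2.

{M3}: invariant factors (x - 6)^2.

Matrices are similar if and only if their invariant-factor lists agree; the partition into similarity classes is {M1, M2, M4}, {M3}.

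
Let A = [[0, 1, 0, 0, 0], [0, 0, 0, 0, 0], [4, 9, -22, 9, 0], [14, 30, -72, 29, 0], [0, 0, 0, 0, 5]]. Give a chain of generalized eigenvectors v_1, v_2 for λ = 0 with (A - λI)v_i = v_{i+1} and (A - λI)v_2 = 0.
We seek v_1 ∈ ker(A^2) \ ker(A), then set v_{i+1} = A v_i.

One such chain is v_1 = [[0, 1, 2, 4, 0]]^T, v_2 = [[1, 0, 1, 2, 0]]^T. Check: A v_2 = [[0, 0, 0, 0, 0]]^T = 0.

v_1 = [[0, 1, 2, 4, 0]]^T, v_2 = [[1, 0, 1, 2, 0]]^T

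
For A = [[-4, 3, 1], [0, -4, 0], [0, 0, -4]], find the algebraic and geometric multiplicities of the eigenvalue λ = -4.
The characteristic polynomial is (x + 4)^3, so the factor x + 4 appears with exponent 3: the algebraic multiplicity is 3.

rank(A + 4I) = 1, so the eigenspace has dimension 3 - 1 = 2: the geometric multiplicity is 2.

Since 2 < 3, A is not diagonalizable.

algebraic multiplicity 3, geometric multiplicity 2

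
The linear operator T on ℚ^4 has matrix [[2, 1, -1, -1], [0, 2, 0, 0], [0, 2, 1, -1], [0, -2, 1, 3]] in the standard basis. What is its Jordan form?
The characteristic polynomial is det(xI - A) = (x - 2)^4, so the eigenvalues are 2 (algebraic multiplicity 4).

For λ = 2: rank(A - 2I) = 2, rank((A - 2I)^2) = 0. The eigenspace has dimension 4 - 2 = 2, so there are 2 Jordan blocks; the rank sequence gives block sizes [2, 2].

Assembling the blocks gives the Jordan form J above.

J = [[2, 1, 0, 0], [0, 2, 0, 0], [0, 0, 2, 1], [0, 0, 0, 2]]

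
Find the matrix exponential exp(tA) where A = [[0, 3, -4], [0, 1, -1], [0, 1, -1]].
A has Jordan form J = [[0, 1, 0], [0, 0, 1], [0, 0, 0]] with A = PJP^{-1}, so e^{tA} = P e^{tJ} P^{-1}.

For a Jordan block J_k(λ), e^{tJ_k(λ)} = e^{λt} · (I + tN + t^2 N^2/2! + ... + t^{k-1} N^{k-1}/(k-1)!) where N is the nilpotent superdiagonal part.

Assembling the blocks and conjugating back gives the entries of e^{tA} as shown above.

e^{tA} = [[1, t*(6 - t)/2, t*(t - 8)/2], [0, t + 1, -t], [0, t, 1 - t]]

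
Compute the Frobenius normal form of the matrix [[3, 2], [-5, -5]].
The invariant factors of A (the non-unit diagonal entries of the Smith normal form of xI - A over ℚ[x]) are x^2 + 2x - 5, each dividing the next. The characteristic polynomial is their product, x^2 + 2x - 5.

The rational canonical form is the block-diagonal matrix of companion matrices C(f_i):
R = [[0, 5], [1, -2]].

Note the characteristic polynomial does not split into linear factors over ℚ, so A has no Jordan form over ℚ; the rational canonical form exists over any field.

R = [[0, 5], [1, -2]]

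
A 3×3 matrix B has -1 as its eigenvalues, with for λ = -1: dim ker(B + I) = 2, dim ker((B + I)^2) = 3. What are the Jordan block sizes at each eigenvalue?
λ = -1: successive nullity increments [2, 1] count blocks of size ≥ k; block sizes are [2, 1].

Jordan blocks: (-1, 2), (-1, 1)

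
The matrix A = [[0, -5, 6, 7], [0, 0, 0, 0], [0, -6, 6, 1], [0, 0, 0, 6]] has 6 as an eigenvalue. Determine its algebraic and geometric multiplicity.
The characteristic polynomial is x^2(x - 6)^2, so the factor x - 6 appears with exponent 2: the algebraic multiplicity is 2.

rank(A - 6I) = 3, so the eigenspace has dimension 4 - 3 = 1: the geometric multiplicity is 1.

Since 1 < 2, A is not diagonalizable.

algebraic multiplicity 2, geometric multiplicity 1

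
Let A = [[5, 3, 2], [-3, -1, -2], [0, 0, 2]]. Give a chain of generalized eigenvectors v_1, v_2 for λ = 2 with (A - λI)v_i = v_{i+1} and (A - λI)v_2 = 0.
v_1 = [[0, 1, -1]]^T, v_2 = [[1, -1, 0]]^T

We seek v_1 ∈ ker((A - 2I)^2) \ ker(A - 2I), then set v_{i+1} = (A - 2I) v_i.

One such chain is v_1 = [[0, 1, -1]]^T, v_2 = [[1, -1, 0]]^T. Check: (A - 2I) v_2 = [[0, 0, 0]]^T = 0.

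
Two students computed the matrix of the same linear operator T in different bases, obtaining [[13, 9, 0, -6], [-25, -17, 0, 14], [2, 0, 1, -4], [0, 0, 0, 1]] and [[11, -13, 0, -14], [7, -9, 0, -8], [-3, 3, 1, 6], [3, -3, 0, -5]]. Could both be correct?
Yes.

Two matrices over a field are similar if and only if they have the same invariant factors.

Both A and B have characteristic polynomial (x - 1)^2(x + 2)^2 and minimal polynomial (x - 1)(x + 2)^2. Computing further, both have invariant factors x - 1, (x - 1)(x + 2)^2. Hence A and B are similar.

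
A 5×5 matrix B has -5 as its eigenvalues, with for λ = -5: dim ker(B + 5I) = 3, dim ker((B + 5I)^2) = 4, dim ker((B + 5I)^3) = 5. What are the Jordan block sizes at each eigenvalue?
λ = -5: successive nullity increments [3, 1, 1] count blocks of size ≥ k; block sizes are [3, 1, 1].

Jordan blocks: (-5, 3), (-5, 1), (-5, 1)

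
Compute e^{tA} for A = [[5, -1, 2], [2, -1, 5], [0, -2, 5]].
e^{tA} = [[(t^2 + 2*t + 1)*e^{3*t}, -t*(t + 1)*e^{3*t}, t*(3*t + 4)*e^{3*t}/2], [2*t*(1 - t)*e^{3*t}, (2*t^2 - 4*t + 1)*e^{3*t}, t*(5 - 3*t)*e^{3*t}], [-2*t^2*e^{3*t}, 2*t*(t - 1)*e^{3*t}, (-3*t^2 + 2*t + 1)*e^{3*t}]]

A has Jordan form J = [[3, 1, 0], [0, 3, 1], [0, 0, 3]] with A = PJP^{-1}, so e^{tA} = P e^{tJ} P^{-1}.

For a Jordan block J_k(λ), e^{tJ_k(λ)} = e^{λt} · (I + tN + t^2 N^2/2! + ... + t^{k-1} N^{k-1}/(k-1)!) where N is the nilpotent superdiagonal part.

Assembling the blocks and conjugating back gives the entries of e^{tA} as shown above.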